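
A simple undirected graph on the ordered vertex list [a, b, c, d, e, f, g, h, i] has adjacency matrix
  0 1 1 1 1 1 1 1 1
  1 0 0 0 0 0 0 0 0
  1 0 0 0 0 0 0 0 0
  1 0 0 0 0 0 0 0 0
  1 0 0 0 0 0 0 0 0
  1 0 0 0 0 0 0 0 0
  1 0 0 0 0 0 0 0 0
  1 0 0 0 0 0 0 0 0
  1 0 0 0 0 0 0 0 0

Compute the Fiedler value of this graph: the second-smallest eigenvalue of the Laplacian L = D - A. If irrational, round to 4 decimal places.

With the vertex order [a, b, c, d, e, f, g, h, i], the degrees are [8, 1, 1, 1, 1, 1, 1, 1, 1], giving D = diag(8, 1, 1, 1, 1, 1, 1, 1, 1) and L = D - A. The smallest Laplacian eigenvalue is always 0. The next one, lambda_2 = 1, measures how hard the graph is to disconnect: larger values mean better connectivity. By the matrix-tree theorem the graph has (1/9) * product of the nonzero eigenvalues = 1 spanning tree.

1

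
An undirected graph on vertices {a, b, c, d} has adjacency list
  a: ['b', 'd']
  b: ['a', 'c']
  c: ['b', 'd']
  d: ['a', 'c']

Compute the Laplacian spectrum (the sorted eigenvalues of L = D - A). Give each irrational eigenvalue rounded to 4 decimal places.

[0, 2, 2, 4]

With the vertex order [a, b, c, d], the degrees are [2, 2, 2, 2], giving D = diag(2, 2, 2, 2) and L = D - A. L is symmetric positive semidefinite, so every eigenvalue is real and nonnegative. The single zero eigenvalue shows the graph is connected. The largest eigenvalue, 4, is at most the vertex count 4.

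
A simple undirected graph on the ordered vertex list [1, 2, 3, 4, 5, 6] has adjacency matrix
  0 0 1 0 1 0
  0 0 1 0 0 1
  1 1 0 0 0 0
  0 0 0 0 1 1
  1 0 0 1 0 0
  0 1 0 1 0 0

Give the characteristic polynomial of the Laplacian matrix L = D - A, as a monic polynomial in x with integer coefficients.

x^6 - 12x^5 + 54x^4 - 112x^3 + 105x^2 - 36x

Reading degrees in the order [1, 2, 3, 4, 5, 6] gives [2, 2, 2, 2, 2, 2]; set D = diag(2, 2, 2, 2, 2, 2) and form L = D - A. Computing det(xI - L) by cofactor expansion (or equivalently via sum-over-permutations) gives x^6 - 12x^5 + 54x^4 - 112x^3 + 105x^2 - 36x. Since p(0) = det(-L) = 0, x divides p(x). By the matrix-tree theorem the graph has (1/6) * product of the nonzero eigenvalues = 6 spanning trees.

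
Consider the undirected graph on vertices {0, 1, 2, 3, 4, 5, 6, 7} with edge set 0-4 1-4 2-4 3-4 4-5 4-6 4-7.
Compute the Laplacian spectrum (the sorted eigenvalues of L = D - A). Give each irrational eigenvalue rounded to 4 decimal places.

With the vertex order [0, 1, 2, 3, 4, 5, 6, 7], the degrees are [1, 1, 1, 1, 7, 1, 1, 1], giving D = diag(1, 1, 1, 1, 7, 1, 1, 1) and L = D - A. The multiplicity of 0 as a Laplacian eigenvalue equals the number of connected components. The single zero eigenvalue shows the graph is connected. The eigenvalues sum to 14, which equals trace(L) = 2|E|.

[0, 1, 1, 1, 1, 1, 1, 8]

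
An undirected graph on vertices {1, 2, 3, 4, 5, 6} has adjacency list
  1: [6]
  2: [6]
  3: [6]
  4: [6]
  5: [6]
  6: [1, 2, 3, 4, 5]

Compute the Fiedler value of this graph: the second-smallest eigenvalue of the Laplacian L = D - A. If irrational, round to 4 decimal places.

1

With the vertex order [1, 2, 3, 4, 5, 6], the degrees are [1, 1, 1, 1, 1, 5], giving D = diag(1, 1, 1, 1, 1, 5) and L = D - A. Computing the eigenvalues of L and sorting gives [0, 1, 1, 1, 1, 6]. The Fiedler value lambda_2 = 1 is strictly positive, so the graph is connected. The largest eigenvalue, 6, is at most the vertex count 6.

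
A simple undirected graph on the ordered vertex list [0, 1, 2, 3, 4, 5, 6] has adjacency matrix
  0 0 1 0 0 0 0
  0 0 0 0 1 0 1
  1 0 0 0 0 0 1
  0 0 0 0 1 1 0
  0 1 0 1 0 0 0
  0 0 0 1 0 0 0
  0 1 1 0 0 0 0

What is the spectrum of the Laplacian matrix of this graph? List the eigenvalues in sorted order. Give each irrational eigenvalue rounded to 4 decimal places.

Each diagonal entry of L is the vertex degree and each off-diagonal entry is -1 where an edge is present, 0 otherwise; in the order [0, 1, 2, 3, 4, 5, 6] the diagonal is [1, 2, 2, 2, 2, 1, 2]. Diagonalising L (or applying a numerical eigensolver to the 7x7 matrix) gives the spectrum above. By the matrix-tree theorem the graph has (1/7) * product of the nonzero eigenvalues = 1 spanning tree.

[0, 0.1981, 0.7530, 1.5550, 2.4450, 3.2470, 3.8019]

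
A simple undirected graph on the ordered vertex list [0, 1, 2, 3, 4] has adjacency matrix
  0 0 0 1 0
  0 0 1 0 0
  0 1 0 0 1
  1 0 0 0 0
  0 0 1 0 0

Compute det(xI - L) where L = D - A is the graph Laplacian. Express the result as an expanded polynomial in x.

x^5 - 6x^4 + 11x^3 - 6x^2

Each diagonal entry of L is the vertex degree and each off-diagonal entry is -1 where an edge is present, 0 otherwise; in the order [0, 1, 2, 3, 4] the diagonal is [1, 1, 2, 1, 1]. L has integer entries, so p(x) = det(xI - L) has integer coefficients. Expanding the determinant yields x^5 - 6x^4 + 11x^3 - 6x^2. The constant term is 0 because L is singular (the all-ones vector lies in its kernel). The largest eigenvalue, 3, is at most the vertex count 5. The eigenvalues sum to 6, which equals trace(L) = 2|E|.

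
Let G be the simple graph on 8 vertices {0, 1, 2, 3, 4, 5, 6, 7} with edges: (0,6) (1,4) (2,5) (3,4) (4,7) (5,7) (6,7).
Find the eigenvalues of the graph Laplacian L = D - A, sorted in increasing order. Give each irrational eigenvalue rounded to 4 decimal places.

Reading degrees in the order [0, 1, 2, 3, 4, 5, 6, 7] gives [1, 1, 1, 1, 3, 2, 2, 3]; set D = diag(1, 1, 1, 1, 3, 2, 2, 3) and form L = D - A. The multiplicity of 0 as a Laplacian eigenvalue equals the number of connected components. The single zero eigenvalue shows the graph is connected. The largest eigenvalue, 4.6935, is at most the vertex count 8.

[0, 0.3065, 0.3820, 1, 1.6703, 2.6180, 3.3297, 4.6935]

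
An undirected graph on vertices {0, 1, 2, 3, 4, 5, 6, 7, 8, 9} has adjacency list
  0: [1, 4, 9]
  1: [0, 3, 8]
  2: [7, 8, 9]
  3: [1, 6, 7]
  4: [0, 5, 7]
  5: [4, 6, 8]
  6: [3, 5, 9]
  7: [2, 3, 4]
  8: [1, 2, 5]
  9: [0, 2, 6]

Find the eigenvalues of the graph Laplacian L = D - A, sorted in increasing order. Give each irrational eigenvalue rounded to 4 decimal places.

[0, 2, 2, 2, 2, 2, 5, 5, 5, 5]

Each diagonal entry of L is the vertex degree and each off-diagonal entry is -1 where an edge is present, 0 otherwise; in the order [0, 1, 2, 3, 4, 5, 6, 7, 8, 9] the diagonal is [3, 3, 3, 3, 3, 3, 3, 3, 3, 3]. Diagonalising L (or applying a numerical eigensolver to the 10x10 matrix) gives the spectrum above. The single zero eigenvalue shows the graph is connected. By the matrix-tree theorem the graph has (1/10) * product of the nonzero eigenvalues = 2000 spanning trees.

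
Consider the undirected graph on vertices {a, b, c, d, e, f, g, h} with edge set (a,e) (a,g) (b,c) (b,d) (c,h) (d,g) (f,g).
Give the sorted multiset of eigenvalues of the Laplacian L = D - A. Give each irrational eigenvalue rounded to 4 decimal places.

[0, 0.1864, 0.5858, 1, 2, 2.4707, 3.4142, 4.3429]

With the vertex order [a, b, c, d, e, f, g, h], the degrees are [2, 2, 2, 2, 1, 1, 3, 1], giving D = diag(2, 2, 2, 2, 1, 1, 3, 1) and L = D - A. L is symmetric positive semidefinite, so every eigenvalue is real and nonnegative.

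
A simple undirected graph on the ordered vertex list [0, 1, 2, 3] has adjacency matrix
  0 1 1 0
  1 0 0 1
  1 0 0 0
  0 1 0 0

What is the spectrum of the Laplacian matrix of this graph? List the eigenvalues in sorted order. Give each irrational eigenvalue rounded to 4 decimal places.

Each diagonal entry of L is the vertex degree and each off-diagonal entry is -1 where an edge is present, 0 otherwise; in the order [0, 1, 2, 3] the diagonal is [2, 2, 1, 1]. L is symmetric positive semidefinite, so every eigenvalue is real and nonnegative. The eigenvalues sum to 6, which equals trace(L) = 2|E|. The largest eigenvalue, 3.4142, is at most the vertex count 4.

[0, 0.5858, 2, 3.4142]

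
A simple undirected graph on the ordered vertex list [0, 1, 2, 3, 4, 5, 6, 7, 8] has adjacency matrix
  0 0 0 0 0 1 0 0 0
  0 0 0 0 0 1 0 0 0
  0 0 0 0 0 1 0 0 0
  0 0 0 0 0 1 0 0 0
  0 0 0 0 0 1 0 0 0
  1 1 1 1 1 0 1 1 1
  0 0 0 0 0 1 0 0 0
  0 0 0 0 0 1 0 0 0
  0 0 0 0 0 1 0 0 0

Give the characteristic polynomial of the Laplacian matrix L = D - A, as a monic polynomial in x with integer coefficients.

Reading degrees in the order [0, 1, 2, 3, 4, 5, 6, 7, 8] gives [1, 1, 1, 1, 1, 8, 1, 1, 1]; set D = diag(1, 1, 1, 1, 1, 8, 1, 1, 1) and form L = D - A. L has integer entries, so p(x) = det(xI - L) has integer coefficients. Expanding the determinant yields x^9 - 16x^8 + 84x^7 - 224x^6 + 350x^5 - 336x^4 + 196x^3 - 64x^2 + 9x. The coefficient of x^8 equals -trace(L) = -16, matching the sum of degrees.

x^9 - 16x^8 + 84x^7 - 224x^6 + 350x^5 - 336x^4 + 196x^3 - 64x^2 + 9x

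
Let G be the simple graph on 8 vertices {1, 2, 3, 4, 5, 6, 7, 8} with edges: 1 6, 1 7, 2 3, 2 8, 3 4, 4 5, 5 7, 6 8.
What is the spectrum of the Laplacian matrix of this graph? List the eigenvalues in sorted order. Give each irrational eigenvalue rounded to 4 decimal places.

Reading degrees in the order [1, 2, 3, 4, 5, 6, 7, 8] gives [2, 2, 2, 2, 2, 2, 2, 2]; set D = diag(2, 2, 2, 2, 2, 2, 2, 2) and form L = D - A. The multiplicity of 0 as a Laplacian eigenvalue equals the number of connected components. There is one zero in the spectrum, matching the 1 component.

[0, 0.5858, 0.5858, 2, 2, 3.4142, 3.4142, 4]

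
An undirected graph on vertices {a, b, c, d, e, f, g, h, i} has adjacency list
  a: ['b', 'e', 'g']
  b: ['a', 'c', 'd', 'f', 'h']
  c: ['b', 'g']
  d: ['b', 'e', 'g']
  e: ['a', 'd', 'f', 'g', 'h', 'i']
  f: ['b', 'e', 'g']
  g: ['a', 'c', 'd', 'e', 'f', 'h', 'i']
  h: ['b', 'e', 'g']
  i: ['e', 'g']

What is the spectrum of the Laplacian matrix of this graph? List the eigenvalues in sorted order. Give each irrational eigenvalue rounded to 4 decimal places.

[0, 1.7237, 2.1567, 3, 3, 3, 5.3773, 7.3453, 8.3970]

Each diagonal entry of L is the vertex degree and each off-diagonal entry is -1 where an edge is present, 0 otherwise; in the order [a, b, c, d, e, f, g, h, i] the diagonal is [3, 5, 2, 3, 6, 3, 7, 3, 2]. The multiplicity of 0 as a Laplacian eigenvalue equals the number of connected components. By the matrix-tree theorem the graph has (1/9) * product of the nonzero eigenvalues = 3699 spanning trees. The largest eigenvalue, 8.3970, is at most the vertex count 9.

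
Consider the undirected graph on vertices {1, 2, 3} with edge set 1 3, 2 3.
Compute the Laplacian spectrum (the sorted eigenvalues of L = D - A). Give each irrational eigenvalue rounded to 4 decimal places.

Each diagonal entry of L is the vertex degree and each off-diagonal entry is -1 where an edge is present, 0 otherwise; in the order [1, 2, 3] the diagonal is [1, 1, 2]. Since every row of L sums to 0, the all-ones vector is in the kernel and 0 is an eigenvalue. The eigenvalues sum to 4, which equals trace(L) = 2|E|. The largest eigenvalue, 3, is at most the vertex count 3.

[0, 1, 3]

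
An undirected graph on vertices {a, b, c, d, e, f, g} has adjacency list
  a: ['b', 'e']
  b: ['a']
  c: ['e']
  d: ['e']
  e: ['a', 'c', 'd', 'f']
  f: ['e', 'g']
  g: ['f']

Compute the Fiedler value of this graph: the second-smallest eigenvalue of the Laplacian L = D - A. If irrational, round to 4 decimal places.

Reading degrees in the order [a, b, c, d, e, f, g] gives [2, 1, 1, 1, 4, 2, 1]; set D = diag(2, 1, 1, 1, 4, 2, 1) and form L = D - A. Computing the eigenvalues of L and sorting gives [0, 0.3820, 0.6086, 1, 2.2271, 2.6180, 5.1642]. The Fiedler value lambda_2 = 0.3820 is strictly positive, so the graph is connected. There is one zero in the spectrum, matching the 1 component.

0.3820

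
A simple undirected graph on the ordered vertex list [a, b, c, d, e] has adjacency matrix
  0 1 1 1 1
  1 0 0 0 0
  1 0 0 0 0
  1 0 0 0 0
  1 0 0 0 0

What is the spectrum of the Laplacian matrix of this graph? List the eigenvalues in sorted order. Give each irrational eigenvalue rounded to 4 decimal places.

[0, 1, 1, 1, 5]

Reading degrees in the order [a, b, c, d, e] gives [4, 1, 1, 1, 1]; set D = diag(4, 1, 1, 1, 1) and form L = D - A. L is symmetric positive semidefinite, so every eigenvalue is real and nonnegative. The largest eigenvalue, 5, is at most the vertex count 5.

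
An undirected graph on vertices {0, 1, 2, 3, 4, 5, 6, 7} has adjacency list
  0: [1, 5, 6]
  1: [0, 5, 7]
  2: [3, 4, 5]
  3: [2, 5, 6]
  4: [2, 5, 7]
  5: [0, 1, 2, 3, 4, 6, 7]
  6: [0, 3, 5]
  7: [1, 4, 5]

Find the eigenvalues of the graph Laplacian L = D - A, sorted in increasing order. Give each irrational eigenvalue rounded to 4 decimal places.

[0, 1.7530, 1.7530, 3.4450, 3.4450, 4.8019, 4.8019, 8]

With the vertex order [0, 1, 2, 3, 4, 5, 6, 7], the degrees are [3, 3, 3, 3, 3, 7, 3, 3], giving D = diag(3, 3, 3, 3, 3, 7, 3, 3) and L = D - A. Since every row of L sums to 0, the all-ones vector is in the kernel and 0 is an eigenvalue. The single zero eigenvalue shows the graph is connected. The largest eigenvalue, 8, is at most the vertex count 8.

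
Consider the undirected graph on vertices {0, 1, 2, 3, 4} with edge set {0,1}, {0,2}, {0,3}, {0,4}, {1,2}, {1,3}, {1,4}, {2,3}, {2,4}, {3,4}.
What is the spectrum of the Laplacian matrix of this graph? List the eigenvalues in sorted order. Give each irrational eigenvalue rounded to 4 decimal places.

Reading degrees in the order [0, 1, 2, 3, 4] gives [4, 4, 4, 4, 4]; set D = diag(4, 4, 4, 4, 4) and form L = D - A. The multiplicity of 0 as a Laplacian eigenvalue equals the number of connected components. The single zero eigenvalue shows the graph is connected. There is one zero in the spectrum, matching the 1 component. The largest eigenvalue, 5, is at most the vertex count 5.

[0, 5, 5, 5, 5]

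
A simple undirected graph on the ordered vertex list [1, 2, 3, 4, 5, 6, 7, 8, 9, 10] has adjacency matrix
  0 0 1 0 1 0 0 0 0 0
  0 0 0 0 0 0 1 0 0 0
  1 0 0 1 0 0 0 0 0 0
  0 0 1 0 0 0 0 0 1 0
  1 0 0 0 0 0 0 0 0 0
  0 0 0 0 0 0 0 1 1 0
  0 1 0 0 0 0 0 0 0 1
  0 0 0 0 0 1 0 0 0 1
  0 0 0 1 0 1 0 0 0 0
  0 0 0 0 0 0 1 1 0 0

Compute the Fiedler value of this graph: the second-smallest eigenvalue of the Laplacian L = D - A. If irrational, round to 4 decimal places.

0.0979

Reading degrees in the order [1, 2, 3, 4, 5, 6, 7, 8, 9, 10] gives [2, 1, 2, 2, 1, 2, 2, 2, 2, 2]; set D = diag(2, 1, 2, 2, 1, 2, 2, 2, 2, 2) and form L = D - A. The sorted Laplacian eigenvalues are [0, 0.0979, 0.3820, 0.8244, 1.3820, 2, 2.6180, 3.1756, 3.6180, 3.9021]; the algebraic connectivity is the second entry, 0.0979. The largest eigenvalue, 3.9021, is at most the vertex count 10.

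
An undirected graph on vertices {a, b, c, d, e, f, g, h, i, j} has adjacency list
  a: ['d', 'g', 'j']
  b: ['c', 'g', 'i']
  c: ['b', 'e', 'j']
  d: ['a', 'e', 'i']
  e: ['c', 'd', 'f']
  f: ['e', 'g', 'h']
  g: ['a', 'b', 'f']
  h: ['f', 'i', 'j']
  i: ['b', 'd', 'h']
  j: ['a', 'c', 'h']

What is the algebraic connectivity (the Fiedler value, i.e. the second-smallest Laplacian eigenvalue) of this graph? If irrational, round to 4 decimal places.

Reading degrees in the order [a, b, c, d, e, f, g, h, i, j] gives [3, 3, 3, 3, 3, 3, 3, 3, 3, 3]; set D = diag(3, 3, 3, 3, 3, 3, 3, 3, 3, 3) and form L = D - A. Computing the eigenvalues of L and sorting gives [0, 2, 2, 2, 2, 2, 5, 5, 5, 5]. The Fiedler value lambda_2 = 2 is strictly positive, so the graph is connected. By the matrix-tree theorem the graph has (1/10) * product of the nonzero eigenvalues = 2000 spanning trees.

2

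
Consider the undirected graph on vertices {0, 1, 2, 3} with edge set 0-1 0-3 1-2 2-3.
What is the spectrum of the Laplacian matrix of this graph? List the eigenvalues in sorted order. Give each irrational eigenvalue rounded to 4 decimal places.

[0, 2, 2, 4]

Reading degrees in the order [0, 1, 2, 3] gives [2, 2, 2, 2]; set D = diag(2, 2, 2, 2) and form L = D - A. L is symmetric positive semidefinite, so every eigenvalue is real and nonnegative. The single zero eigenvalue shows the graph is connected. By the matrix-tree theorem the graph has (1/4) * product of the nonzero eigenvalues = 4 spanning trees.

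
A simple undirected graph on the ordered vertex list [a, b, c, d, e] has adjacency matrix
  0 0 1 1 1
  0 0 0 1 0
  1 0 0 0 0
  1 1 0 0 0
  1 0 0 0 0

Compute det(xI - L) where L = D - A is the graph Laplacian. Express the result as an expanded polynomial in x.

Reading degrees in the order [a, b, c, d, e] gives [3, 1, 1, 2, 1]; set D = diag(3, 1, 1, 2, 1) and form L = D - A. Computing det(xI - L) by cofactor expansion (or equivalently via sum-over-permutations) gives x^5 - 8x^4 + 20x^3 - 18x^2 + 5x. The coefficient of x^4 equals -trace(L) = -8, matching the sum of degrees. The eigenvalues sum to 8, which equals trace(L) = 2|E|.

x^5 - 8x^4 + 20x^3 - 18x^2 + 5x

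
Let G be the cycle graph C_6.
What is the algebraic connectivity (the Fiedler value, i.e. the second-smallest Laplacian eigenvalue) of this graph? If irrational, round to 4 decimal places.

The graph has 6 vertices and degree multiset [2, 2, 2, 2, 2, 2]; D is the diagonal matrix of degrees and L = D - A. The smallest Laplacian eigenvalue is always 0. The next one, lambda_2 = 1, measures how hard the graph is to disconnect: larger values mean better connectivity.

1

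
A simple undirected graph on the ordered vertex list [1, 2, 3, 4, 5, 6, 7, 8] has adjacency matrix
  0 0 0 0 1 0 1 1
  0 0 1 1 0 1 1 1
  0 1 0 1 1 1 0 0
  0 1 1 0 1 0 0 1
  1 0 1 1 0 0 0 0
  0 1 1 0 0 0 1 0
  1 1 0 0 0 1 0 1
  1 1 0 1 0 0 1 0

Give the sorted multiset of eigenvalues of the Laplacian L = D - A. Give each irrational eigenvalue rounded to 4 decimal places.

[0, 2.1088, 2.2679, 3.2954, 5, 5.3174, 5.7321, 6.2784]

With the vertex order [1, 2, 3, 4, 5, 6, 7, 8], the degrees are [3, 5, 4, 4, 3, 3, 4, 4], giving D = diag(3, 5, 4, 4, 3, 3, 4, 4) and L = D - A. Since every row of L sums to 0, the all-ones vector is in the kernel and 0 is an eigenvalue. The eigenvalues sum to 30, which equals trace(L) = 2|E|. The largest eigenvalue, 6.2784, is at most the vertex count 8.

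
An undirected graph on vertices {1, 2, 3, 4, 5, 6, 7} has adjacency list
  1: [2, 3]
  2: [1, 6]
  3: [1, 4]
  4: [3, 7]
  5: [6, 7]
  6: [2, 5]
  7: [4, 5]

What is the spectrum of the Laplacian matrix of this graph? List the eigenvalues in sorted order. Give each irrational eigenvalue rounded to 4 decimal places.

[0, 0.7530, 0.7530, 2.4450, 2.4450, 3.8019, 3.8019]

With the vertex order [1, 2, 3, 4, 5, 6, 7], the degrees are [2, 2, 2, 2, 2, 2, 2], giving D = diag(2, 2, 2, 2, 2, 2, 2) and L = D - A. The multiplicity of 0 as a Laplacian eigenvalue equals the number of connected components. The single zero eigenvalue shows the graph is connected. The eigenvalues sum to 14, which equals trace(L) = 2|E|.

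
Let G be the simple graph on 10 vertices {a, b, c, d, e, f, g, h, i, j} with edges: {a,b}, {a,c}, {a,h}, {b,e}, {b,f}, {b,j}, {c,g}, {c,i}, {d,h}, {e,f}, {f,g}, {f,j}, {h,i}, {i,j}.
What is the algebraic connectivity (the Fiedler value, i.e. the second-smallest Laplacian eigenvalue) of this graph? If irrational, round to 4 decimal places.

0.5424

Reading degrees in the order [a, b, c, d, e, f, g, h, i, j] gives [3, 4, 3, 1, 2, 4, 2, 3, 3, 3]; set D = diag(3, 4, 3, 1, 2, 4, 2, 3, 3, 3) and form L = D - A. Computing the eigenvalues of L and sorting gives [0, 0.5424, 1.2498, 1.7206, 2.2707, 2.9532, 3.4605, 5.1176, 5.1776, 5.5075]. The Fiedler value lambda_2 = 0.5424 is strictly positive, so the graph is connected. The largest eigenvalue, 5.5075, is at most the vertex count 10.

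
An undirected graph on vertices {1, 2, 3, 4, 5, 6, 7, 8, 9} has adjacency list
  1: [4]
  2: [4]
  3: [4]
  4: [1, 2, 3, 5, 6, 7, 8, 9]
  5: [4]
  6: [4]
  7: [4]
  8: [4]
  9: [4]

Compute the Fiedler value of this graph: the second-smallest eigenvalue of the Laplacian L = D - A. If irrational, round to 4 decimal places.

1

Each diagonal entry of L is the vertex degree and each off-diagonal entry is -1 where an edge is present, 0 otherwise; in the order [1, 2, 3, 4, 5, 6, 7, 8, 9] the diagonal is [1, 1, 1, 8, 1, 1, 1, 1, 1]. The sorted Laplacian eigenvalues are [0, 1, 1, 1, 1, 1, 1, 1, 9]; the algebraic connectivity is the second entry, 1. The largest eigenvalue, 9, is at most the vertex count 9.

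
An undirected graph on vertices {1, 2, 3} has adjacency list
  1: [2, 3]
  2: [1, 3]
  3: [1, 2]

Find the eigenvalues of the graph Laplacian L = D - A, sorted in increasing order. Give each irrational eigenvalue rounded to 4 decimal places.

Reading degrees in the order [1, 2, 3] gives [2, 2, 2]; set D = diag(2, 2, 2) and form L = D - A. The multiplicity of 0 as a Laplacian eigenvalue equals the number of connected components. The single zero eigenvalue shows the graph is connected. The eigenvalues sum to 6, which equals trace(L) = 2|E|. There is one zero in the spectrum, matching the 1 component.

[0, 3, 3]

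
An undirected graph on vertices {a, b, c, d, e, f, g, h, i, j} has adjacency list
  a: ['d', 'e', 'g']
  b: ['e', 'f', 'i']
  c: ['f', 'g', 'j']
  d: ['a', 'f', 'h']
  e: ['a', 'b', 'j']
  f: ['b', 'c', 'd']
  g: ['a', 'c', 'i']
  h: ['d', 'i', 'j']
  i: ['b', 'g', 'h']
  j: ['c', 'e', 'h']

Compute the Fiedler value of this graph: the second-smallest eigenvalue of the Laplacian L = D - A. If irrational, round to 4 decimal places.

2

Each diagonal entry of L is the vertex degree and each off-diagonal entry is -1 where an edge is present, 0 otherwise; in the order [a, b, c, d, e, f, g, h, i, j] the diagonal is [3, 3, 3, 3, 3, 3, 3, 3, 3, 3]. Computing the eigenvalues of L and sorting gives [0, 2, 2, 2, 2, 2, 5, 5, 5, 5]. The Fiedler value lambda_2 = 2 is strictly positive, so the graph is connected. The eigenvalues sum to 30, which equals trace(L) = 2|E|. There is one zero in the spectrum, matching the 1 component.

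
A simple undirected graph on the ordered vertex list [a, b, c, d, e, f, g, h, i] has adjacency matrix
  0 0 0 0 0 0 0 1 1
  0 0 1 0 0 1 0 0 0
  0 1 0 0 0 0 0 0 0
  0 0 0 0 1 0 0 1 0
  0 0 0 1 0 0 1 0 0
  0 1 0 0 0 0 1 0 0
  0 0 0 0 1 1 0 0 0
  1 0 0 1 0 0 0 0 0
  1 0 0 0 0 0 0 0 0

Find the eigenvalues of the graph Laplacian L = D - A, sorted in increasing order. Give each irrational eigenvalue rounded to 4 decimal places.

Reading degrees in the order [a, b, c, d, e, f, g, h, i] gives [2, 2, 1, 2, 2, 2, 2, 2, 1]; set D = diag(2, 2, 1, 2, 2, 2, 2, 2, 1) and form L = D - A. Since every row of L sums to 0, the all-ones vector is in the kernel and 0 is an eigenvalue. The single zero eigenvalue shows the graph is connected. By the matrix-tree theorem the graph has (1/9) * product of the nonzero eigenvalues = 1 spanning tree. The eigenvalues sum to 16, which equals trace(L) = 2|E|.

[0, 0.1206, 0.4679, 1, 1.6527, 2.3473, 3, 3.5321, 3.8794]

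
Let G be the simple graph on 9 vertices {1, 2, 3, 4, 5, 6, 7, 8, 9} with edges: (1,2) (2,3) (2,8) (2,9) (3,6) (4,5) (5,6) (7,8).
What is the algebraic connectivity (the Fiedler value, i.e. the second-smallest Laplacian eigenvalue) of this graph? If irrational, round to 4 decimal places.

With the vertex order [1, 2, 3, 4, 5, 6, 7, 8, 9], the degrees are [1, 4, 2, 1, 2, 2, 1, 2, 1], giving D = diag(1, 4, 2, 1, 2, 2, 1, 2, 1) and L = D - A. Computing the eigenvalues of L and sorting gives [0, 0.1774, 0.5242, 1, 1, 2.1609, 2.4961, 3.4670, 5.1743]. The Fiedler value lambda_2 = 0.1774 is strictly positive, so the graph is connected. There is one zero in the spectrum, matching the 1 component. By the matrix-tree theorem the graph has (1/9) * product of the nonzero eigenvalues = 1 spanning tree.

0.1774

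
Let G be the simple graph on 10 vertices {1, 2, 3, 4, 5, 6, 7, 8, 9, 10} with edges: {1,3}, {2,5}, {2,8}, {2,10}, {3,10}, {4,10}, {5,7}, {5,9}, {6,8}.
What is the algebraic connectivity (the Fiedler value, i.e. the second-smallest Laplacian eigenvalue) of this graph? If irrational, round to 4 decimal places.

Reading degrees in the order [1, 2, 3, 4, 5, 6, 7, 8, 9, 10] gives [1, 3, 2, 1, 3, 1, 1, 2, 1, 3]; set D = diag(1, 3, 2, 1, 3, 1, 1, 2, 1, 3) and form L = D - A. The sorted Laplacian eigenvalues are [0, 0.2076, 0.3326, 0.6394, 1, 1.7049, 2.2883, 3.0761, 3.8552, 4.8958]; the algebraic connectivity is the second entry, 0.2076. The eigenvalues sum to 18, which equals trace(L) = 2|E|. The largest eigenvalue, 4.8958, is at most the vertex count 10.

0.2076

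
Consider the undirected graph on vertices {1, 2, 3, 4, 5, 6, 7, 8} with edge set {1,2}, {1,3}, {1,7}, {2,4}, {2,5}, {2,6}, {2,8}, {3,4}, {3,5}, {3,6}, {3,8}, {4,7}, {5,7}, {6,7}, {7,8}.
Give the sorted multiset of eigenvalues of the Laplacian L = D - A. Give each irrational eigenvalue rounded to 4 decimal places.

Each diagonal entry of L is the vertex degree and each off-diagonal entry is -1 where an edge is present, 0 otherwise; in the order [1, 2, 3, 4, 5, 6, 7, 8] the diagonal is [3, 5, 5, 3, 3, 3, 5, 3]. The multiplicity of 0 as a Laplacian eigenvalue equals the number of connected components. There is one zero in the spectrum, matching the 1 component. The eigenvalues sum to 30, which equals trace(L) = 2|E|.

[0, 3, 3, 3, 3, 5, 5, 8]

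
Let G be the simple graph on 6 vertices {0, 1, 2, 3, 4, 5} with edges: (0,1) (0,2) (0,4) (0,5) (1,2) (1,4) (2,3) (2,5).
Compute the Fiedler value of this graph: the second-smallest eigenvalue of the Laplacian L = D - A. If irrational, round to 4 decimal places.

Each diagonal entry of L is the vertex degree and each off-diagonal entry is -1 where an edge is present, 0 otherwise; in the order [0, 1, 2, 3, 4, 5] the diagonal is [4, 3, 4, 1, 2, 2]. Computing the eigenvalues of L and sorting gives [0, 0.8851, 1.6972, 3.2541, 4.8608, 5.3028]. The Fiedler value lambda_2 = 0.8851 is strictly positive, so the graph is connected. The largest eigenvalue, 5.3028, is at most the vertex count 6.

0.8851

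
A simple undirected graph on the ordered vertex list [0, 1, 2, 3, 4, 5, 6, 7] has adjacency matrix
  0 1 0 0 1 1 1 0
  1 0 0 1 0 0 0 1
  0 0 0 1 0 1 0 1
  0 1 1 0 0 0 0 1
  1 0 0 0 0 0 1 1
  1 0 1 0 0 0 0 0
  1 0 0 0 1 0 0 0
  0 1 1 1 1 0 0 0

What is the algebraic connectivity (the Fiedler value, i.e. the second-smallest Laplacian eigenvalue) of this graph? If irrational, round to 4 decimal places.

Each diagonal entry of L is the vertex degree and each off-diagonal entry is -1 where an edge is present, 0 otherwise; in the order [0, 1, 2, 3, 4, 5, 6, 7] the diagonal is [4, 3, 3, 3, 3, 2, 2, 4]. Computing the eigenvalues of L and sorting gives [0, 1.0738, 1.6400, 2.8448, 3.3196, 4.4515, 4.9472, 5.7231]. The Fiedler value lambda_2 = 1.0738 is strictly positive, so the graph is connected. The eigenvalues sum to 24, which equals trace(L) = 2|E|.

1.0738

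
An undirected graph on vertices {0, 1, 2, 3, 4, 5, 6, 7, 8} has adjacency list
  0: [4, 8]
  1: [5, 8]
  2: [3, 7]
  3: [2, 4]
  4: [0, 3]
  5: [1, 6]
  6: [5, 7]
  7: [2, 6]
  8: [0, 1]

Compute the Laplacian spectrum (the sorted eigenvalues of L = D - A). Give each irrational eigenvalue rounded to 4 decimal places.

[0, 0.4679, 0.4679, 1.6527, 1.6527, 3, 3, 3.8794, 3.8794]

Reading degrees in the order [0, 1, 2, 3, 4, 5, 6, 7, 8] gives [2, 2, 2, 2, 2, 2, 2, 2, 2]; set D = diag(2, 2, 2, 2, 2, 2, 2, 2, 2) and form L = D - A. L is symmetric positive semidefinite, so every eigenvalue is real and nonnegative. The single zero eigenvalue shows the graph is connected. The largest eigenvalue, 3.8794, is at most the vertex count 9.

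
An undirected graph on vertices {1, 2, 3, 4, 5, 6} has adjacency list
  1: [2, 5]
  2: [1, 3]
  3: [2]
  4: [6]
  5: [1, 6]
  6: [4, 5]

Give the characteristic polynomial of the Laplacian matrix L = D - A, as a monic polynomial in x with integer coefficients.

x^6 - 10x^5 + 36x^4 - 56x^3 + 35x^2 - 6x

With the vertex order [1, 2, 3, 4, 5, 6], the degrees are [2, 2, 1, 1, 2, 2], giving D = diag(2, 2, 1, 1, 2, 2) and L = D - A. Computing det(xI - L) by cofactor expansion (or equivalently via sum-over-permutations) gives x^6 - 10x^5 + 36x^4 - 56x^3 + 35x^2 - 6x. The coefficient of x^5 equals -trace(L) = -10, matching the sum of degrees. By the matrix-tree theorem the graph has (1/6) * product of the nonzero eigenvalues = 1 spanning tree.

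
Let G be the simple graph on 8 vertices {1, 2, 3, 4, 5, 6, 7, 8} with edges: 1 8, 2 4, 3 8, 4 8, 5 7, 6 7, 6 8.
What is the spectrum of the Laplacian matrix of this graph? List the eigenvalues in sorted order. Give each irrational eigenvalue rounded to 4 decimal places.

[0, 0.2538, 0.5472, 1, 1.4689, 2.4066, 3.1504, 5.1732]

Each diagonal entry of L is the vertex degree and each off-diagonal entry is -1 where an edge is present, 0 otherwise; in the order [1, 2, 3, 4, 5, 6, 7, 8] the diagonal is [1, 1, 1, 2, 1, 2, 2, 4]. Diagonalising L (or applying a numerical eigensolver to the 8x8 matrix) gives the spectrum above. By the matrix-tree theorem the graph has (1/8) * product of the nonzero eigenvalues = 1 spanning tree. The eigenvalues sum to 14, which equals trace(L) = 2|E|.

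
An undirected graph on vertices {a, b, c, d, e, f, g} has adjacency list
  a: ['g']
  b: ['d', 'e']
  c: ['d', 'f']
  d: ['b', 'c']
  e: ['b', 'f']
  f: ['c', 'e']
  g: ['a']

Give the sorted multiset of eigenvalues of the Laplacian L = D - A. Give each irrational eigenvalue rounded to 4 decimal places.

Each diagonal entry of L is the vertex degree and each off-diagonal entry is -1 where an edge is present, 0 otherwise; in the order [a, b, c, d, e, f, g] the diagonal is [1, 2, 2, 2, 2, 2, 1]. Since every row of L sums to 0, the all-ones vector is in the kernel and 0 is an eigenvalue. The 2 zero eigenvalues correspond to the 2 connected components. The largest eigenvalue, 3.6180, is at most the vertex count 7.

[0, 0, 1.3820, 1.3820, 2, 3.6180, 3.6180]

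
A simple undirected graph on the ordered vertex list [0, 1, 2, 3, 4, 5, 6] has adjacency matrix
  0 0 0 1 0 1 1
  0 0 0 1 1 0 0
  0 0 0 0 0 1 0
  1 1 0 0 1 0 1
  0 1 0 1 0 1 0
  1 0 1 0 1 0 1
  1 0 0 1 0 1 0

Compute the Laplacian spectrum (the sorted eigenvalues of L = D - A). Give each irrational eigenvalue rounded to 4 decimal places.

[0, 0.8226, 1.5858, 3.3216, 4, 4.4142, 5.8558]

With the vertex order [0, 1, 2, 3, 4, 5, 6], the degrees are [3, 2, 1, 4, 3, 4, 3], giving D = diag(3, 2, 1, 4, 3, 4, 3) and L = D - A. Diagonalising L (or applying a numerical eigensolver to the 7x7 matrix) gives the spectrum above. There is one zero in the spectrum, matching the 1 component.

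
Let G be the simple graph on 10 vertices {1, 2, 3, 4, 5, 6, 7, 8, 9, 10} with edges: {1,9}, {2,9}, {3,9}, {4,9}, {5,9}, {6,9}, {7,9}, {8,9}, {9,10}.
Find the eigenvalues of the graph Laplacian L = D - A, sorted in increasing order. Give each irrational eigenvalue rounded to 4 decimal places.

With the vertex order [1, 2, 3, 4, 5, 6, 7, 8, 9, 10], the degrees are [1, 1, 1, 1, 1, 1, 1, 1, 9, 1], giving D = diag(1, 1, 1, 1, 1, 1, 1, 1, 9, 1) and L = D - A. Diagonalising L (or applying a numerical eigensolver to the 10x10 matrix) gives the spectrum above. By the matrix-tree theorem the graph has (1/10) * product of the nonzero eigenvalues = 1 spanning tree.

[0, 1, 1, 1, 1, 1, 1, 1, 1, 10]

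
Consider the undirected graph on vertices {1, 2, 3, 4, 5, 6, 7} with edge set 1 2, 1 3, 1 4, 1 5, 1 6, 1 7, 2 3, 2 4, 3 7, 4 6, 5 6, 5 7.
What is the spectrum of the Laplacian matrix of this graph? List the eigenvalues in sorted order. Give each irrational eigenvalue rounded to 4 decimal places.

[0, 2, 2, 4, 4, 5, 7]

Reading degrees in the order [1, 2, 3, 4, 5, 6, 7] gives [6, 3, 3, 3, 3, 3, 3]; set D = diag(6, 3, 3, 3, 3, 3, 3) and form L = D - A. Since every row of L sums to 0, the all-ones vector is in the kernel and 0 is an eigenvalue. The eigenvalues sum to 24, which equals trace(L) = 2|E|. The largest eigenvalue, 7, is at most the vertex count 7.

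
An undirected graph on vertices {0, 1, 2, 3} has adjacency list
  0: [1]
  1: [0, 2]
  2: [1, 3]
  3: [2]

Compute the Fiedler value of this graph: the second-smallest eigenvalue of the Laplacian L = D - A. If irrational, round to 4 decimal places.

Reading degrees in the order [0, 1, 2, 3] gives [1, 2, 2, 1]; set D = diag(1, 2, 2, 1) and form L = D - A. Computing the eigenvalues of L and sorting gives [0, 0.5858, 2, 3.4142]. The Fiedler value lambda_2 = 0.5858 is strictly positive, so the graph is connected.

0.5858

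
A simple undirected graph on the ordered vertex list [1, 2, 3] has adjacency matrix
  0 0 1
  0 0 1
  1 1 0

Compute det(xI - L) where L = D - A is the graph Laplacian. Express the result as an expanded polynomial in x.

Reading degrees in the order [1, 2, 3] gives [1, 1, 2]; set D = diag(1, 1, 2) and form L = D - A. Computing det(xI - L) by cofactor expansion (or equivalently via sum-over-permutations) gives x^3 - 4x^2 + 3x. The constant term is 0 because L is singular (the all-ones vector lies in its kernel).

x^3 - 4x^2 + 3x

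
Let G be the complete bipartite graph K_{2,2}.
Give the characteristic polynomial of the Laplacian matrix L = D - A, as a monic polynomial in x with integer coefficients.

The graph has 4 vertices and degree multiset [2, 2, 2, 2]; D is the diagonal matrix of degrees and L = D - A. Computing det(xI - L) by cofactor expansion (or equivalently via sum-over-permutations) gives x^4 - 8x^3 + 20x^2 - 16x. Since p(0) = det(-L) = 0, x divides p(x). The largest eigenvalue, 4, is at most the vertex count 4. The eigenvalues sum to 8, which equals trace(L) = 2|E|.

x^4 - 8x^3 + 20x^2 - 16x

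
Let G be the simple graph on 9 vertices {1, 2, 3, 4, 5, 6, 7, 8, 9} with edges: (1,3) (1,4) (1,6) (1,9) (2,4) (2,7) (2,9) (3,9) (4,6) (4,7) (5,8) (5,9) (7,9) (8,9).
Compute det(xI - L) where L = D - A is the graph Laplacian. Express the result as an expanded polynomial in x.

Reading degrees in the order [1, 2, 3, 4, 5, 6, 7, 8, 9] gives [4, 3, 2, 4, 2, 2, 3, 2, 6]; set D = diag(4, 3, 2, 4, 2, 2, 3, 2, 6) and form L = D - A. L has integer entries, so p(x) = det(xI - L) has integer coefficients. Expanding the determinant yields x^9 - 28x^8 + 327x^7 - 2074x^6 + 7779x^5 - 17568x^4 + 23173x^3 - 16194x^2 + 4536x. The constant term is 0 because L is singular (the all-ones vector lies in its kernel). The largest eigenvalue, 7.2657, is at most the vertex count 9.

x^9 - 28x^8 + 327x^7 - 2074x^6 + 7779x^5 - 17568x^4 + 23173x^3 - 16194x^2 + 4536x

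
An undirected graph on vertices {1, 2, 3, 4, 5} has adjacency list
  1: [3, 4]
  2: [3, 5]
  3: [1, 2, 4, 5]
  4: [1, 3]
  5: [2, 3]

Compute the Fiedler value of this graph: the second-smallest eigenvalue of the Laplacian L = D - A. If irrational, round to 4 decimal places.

1

Reading degrees in the order [1, 2, 3, 4, 5] gives [2, 2, 4, 2, 2]; set D = diag(2, 2, 4, 2, 2) and form L = D - A. The smallest Laplacian eigenvalue is always 0. The next one, lambda_2 = 1, measures how hard the graph is to disconnect: larger values mean better connectivity. The eigenvalues sum to 12, which equals trace(L) = 2|E|.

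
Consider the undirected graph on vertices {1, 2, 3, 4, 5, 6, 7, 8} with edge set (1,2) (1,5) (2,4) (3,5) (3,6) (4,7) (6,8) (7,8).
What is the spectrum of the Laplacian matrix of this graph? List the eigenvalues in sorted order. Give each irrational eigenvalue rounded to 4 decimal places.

With the vertex order [1, 2, 3, 4, 5, 6, 7, 8], the degrees are [2, 2, 2, 2, 2, 2, 2, 2], giving D = diag(2, 2, 2, 2, 2, 2, 2, 2) and L = D - A. The multiplicity of 0 as a Laplacian eigenvalue equals the number of connected components. The single zero eigenvalue shows the graph is connected. By the matrix-tree theorem the graph has (1/8) * product of the nonzero eigenvalues = 8 spanning trees.

[0, 0.5858, 0.5858, 2, 2, 3.4142, 3.4142, 4]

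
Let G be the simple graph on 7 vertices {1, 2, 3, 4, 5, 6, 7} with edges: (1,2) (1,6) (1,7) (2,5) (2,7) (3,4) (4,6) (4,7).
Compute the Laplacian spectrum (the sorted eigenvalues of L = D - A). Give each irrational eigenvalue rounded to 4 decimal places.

[0, 0.5240, 1.0706, 2.0994, 3.0931, 4.3185, 4.8944]

With the vertex order [1, 2, 3, 4, 5, 6, 7], the degrees are [3, 3, 1, 3, 1, 2, 3], giving D = diag(3, 3, 1, 3, 1, 2, 3) and L = D - A. Diagonalising L (or applying a numerical eigensolver to the 7x7 matrix) gives the spectrum above. The eigenvalues sum to 16, which equals trace(L) = 2|E|. By the matrix-tree theorem the graph has (1/7) * product of the nonzero eigenvalues = 11 spanning trees.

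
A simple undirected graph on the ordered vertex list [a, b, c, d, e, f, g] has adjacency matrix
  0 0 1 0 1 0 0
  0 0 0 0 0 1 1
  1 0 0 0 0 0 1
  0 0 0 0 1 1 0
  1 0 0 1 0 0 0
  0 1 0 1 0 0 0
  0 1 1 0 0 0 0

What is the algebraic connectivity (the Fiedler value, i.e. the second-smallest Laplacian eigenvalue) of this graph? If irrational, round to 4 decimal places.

Reading degrees in the order [a, b, c, d, e, f, g] gives [2, 2, 2, 2, 2, 2, 2]; set D = diag(2, 2, 2, 2, 2, 2, 2) and form L = D - A. The smallest Laplacian eigenvalue is always 0. The next one, lambda_2 = 0.7530, measures how hard the graph is to disconnect: larger values mean better connectivity. There is one zero in the spectrum, matching the 1 component. The largest eigenvalue, 3.8019, is at most the vertex count 7.

0.7530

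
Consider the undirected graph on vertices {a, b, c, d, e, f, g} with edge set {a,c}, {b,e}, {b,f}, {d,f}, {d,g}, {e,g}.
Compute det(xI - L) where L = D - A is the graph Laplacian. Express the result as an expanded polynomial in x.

x^7 - 12x^6 + 55x^5 - 120x^4 + 125x^3 - 50x^2

Reading degrees in the order [a, b, c, d, e, f, g] gives [1, 2, 1, 2, 2, 2, 2]; set D = diag(1, 2, 1, 2, 2, 2, 2) and form L = D - A. Computing det(xI - L) by cofactor expansion (or equivalently via sum-over-permutations) gives x^7 - 12x^6 + 55x^5 - 120x^4 + 125x^3 - 50x^2. The coefficient of x^6 equals -trace(L) = -12, matching the sum of degrees. There are 2 zeros in the spectrum, matching the 2 components.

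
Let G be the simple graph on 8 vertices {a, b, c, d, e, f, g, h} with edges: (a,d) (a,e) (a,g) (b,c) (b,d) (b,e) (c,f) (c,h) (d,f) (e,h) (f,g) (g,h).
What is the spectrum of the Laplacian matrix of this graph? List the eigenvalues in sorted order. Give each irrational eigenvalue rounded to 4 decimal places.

Each diagonal entry of L is the vertex degree and each off-diagonal entry is -1 where an edge is present, 0 otherwise; in the order [a, b, c, d, e, f, g, h] the diagonal is [3, 3, 3, 3, 3, 3, 3, 3]. The multiplicity of 0 as a Laplacian eigenvalue equals the number of connected components. The largest eigenvalue, 6, is at most the vertex count 8.

[0, 2, 2, 2, 4, 4, 4, 6]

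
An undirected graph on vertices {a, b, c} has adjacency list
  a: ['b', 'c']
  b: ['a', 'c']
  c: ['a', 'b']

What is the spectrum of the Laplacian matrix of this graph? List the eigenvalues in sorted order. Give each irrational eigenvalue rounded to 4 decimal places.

[0, 3, 3]

Reading degrees in the order [a, b, c] gives [2, 2, 2]; set D = diag(2, 2, 2) and form L = D - A. The multiplicity of 0 as a Laplacian eigenvalue equals the number of connected components. By the matrix-tree theorem the graph has (1/3) * product of the nonzero eigenvalues = 3 spanning trees. The largest eigenvalue, 3, is at most the vertex count 3.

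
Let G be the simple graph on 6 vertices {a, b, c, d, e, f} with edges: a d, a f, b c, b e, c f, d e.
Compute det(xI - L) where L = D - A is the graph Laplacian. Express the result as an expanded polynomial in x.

x^6 - 12x^5 + 54x^4 - 112x^3 + 105x^2 - 36x

Reading degrees in the order [a, b, c, d, e, f] gives [2, 2, 2, 2, 2, 2]; set D = diag(2, 2, 2, 2, 2, 2) and form L = D - A. Computing det(xI - L) by cofactor expansion (or equivalently via sum-over-permutations) gives x^6 - 12x^5 + 54x^4 - 112x^3 + 105x^2 - 36x. The coefficient of x^5 equals -trace(L) = -12, matching the sum of degrees.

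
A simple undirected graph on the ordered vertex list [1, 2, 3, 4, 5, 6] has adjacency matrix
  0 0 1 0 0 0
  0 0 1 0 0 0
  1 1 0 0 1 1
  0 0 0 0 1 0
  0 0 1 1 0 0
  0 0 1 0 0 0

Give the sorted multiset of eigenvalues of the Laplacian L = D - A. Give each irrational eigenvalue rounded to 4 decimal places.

[0, 0.4859, 1, 1, 2.4280, 5.0861]

Each diagonal entry of L is the vertex degree and each off-diagonal entry is -1 where an edge is present, 0 otherwise; in the order [1, 2, 3, 4, 5, 6] the diagonal is [1, 1, 4, 1, 2, 1]. The multiplicity of 0 as a Laplacian eigenvalue equals the number of connected components. The single zero eigenvalue shows the graph is connected. The eigenvalues sum to 10, which equals trace(L) = 2|E|.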